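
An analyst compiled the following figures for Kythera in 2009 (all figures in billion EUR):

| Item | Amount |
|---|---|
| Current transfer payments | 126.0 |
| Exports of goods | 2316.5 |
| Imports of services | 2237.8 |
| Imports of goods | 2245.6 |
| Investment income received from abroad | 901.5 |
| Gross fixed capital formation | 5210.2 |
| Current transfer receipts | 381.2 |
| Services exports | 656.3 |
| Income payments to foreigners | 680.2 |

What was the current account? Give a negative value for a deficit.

-1034.1

Goods balance = 2316.5 - 2245.6 = 70.9
Services balance = 656.3 - 2237.8 = -1581.5
Trade balance (goods + services) = 70.9 + (-1581.5) = -1510.6
Net primary income = 901.5 - 680.2 = 221.3
Net secondary income = 381.2 - 126.0 = 255.2
Current account = -1510.6 + 221.3 + 255.2 = -1034.1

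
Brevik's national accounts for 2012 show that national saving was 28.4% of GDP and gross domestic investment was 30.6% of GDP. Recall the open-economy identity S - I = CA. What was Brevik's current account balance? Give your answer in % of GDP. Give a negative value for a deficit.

-2.2

CA = S - I = 28.4 - 30.6 = -2.2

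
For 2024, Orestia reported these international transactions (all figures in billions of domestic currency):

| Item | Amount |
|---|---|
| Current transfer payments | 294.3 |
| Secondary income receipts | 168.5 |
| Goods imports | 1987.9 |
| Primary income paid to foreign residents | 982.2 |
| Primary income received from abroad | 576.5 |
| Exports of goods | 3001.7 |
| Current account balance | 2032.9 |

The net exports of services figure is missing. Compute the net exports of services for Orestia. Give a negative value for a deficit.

Current account = goods balance + services balance + net primary income + net secondary income
Sum of the known components = 482.3
Net exports of services = CA - (known components) = 2032.9 - 482.3 = 1550.6

1550.6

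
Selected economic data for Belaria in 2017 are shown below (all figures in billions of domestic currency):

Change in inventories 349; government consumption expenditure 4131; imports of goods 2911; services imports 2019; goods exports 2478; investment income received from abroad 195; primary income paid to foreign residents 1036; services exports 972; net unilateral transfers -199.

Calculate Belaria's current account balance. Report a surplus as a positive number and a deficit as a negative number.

Goods balance = 2478 - 2911 = -433
Services balance = 972 - 2019 = -1047
Trade balance (goods + services) = -433 + (-1047) = -1480
Net primary income = 195 - 1036 = -841
Net secondary income = -199
Current account = -1480 + (-841) + (-199) = -2520

-2520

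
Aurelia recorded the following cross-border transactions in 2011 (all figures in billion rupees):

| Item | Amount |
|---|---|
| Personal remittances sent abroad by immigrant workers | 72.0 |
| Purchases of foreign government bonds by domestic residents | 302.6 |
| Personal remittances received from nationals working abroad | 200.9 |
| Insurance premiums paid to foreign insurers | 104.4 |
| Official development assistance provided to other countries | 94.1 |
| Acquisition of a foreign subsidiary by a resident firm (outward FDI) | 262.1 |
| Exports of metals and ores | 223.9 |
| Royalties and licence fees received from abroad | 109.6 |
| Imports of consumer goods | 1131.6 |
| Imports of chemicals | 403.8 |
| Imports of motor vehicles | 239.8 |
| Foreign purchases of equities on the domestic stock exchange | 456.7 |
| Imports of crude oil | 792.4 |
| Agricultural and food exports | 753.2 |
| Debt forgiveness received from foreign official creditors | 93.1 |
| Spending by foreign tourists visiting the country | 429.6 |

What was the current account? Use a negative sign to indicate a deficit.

-1120.9

Goods: 753.2 + 223.9 - 1131.6 - 792.4 - 403.8 - 239.8 = -1590.5
Services: -104.4 + 429.6 + 109.6 = 434.8
Secondary income: -94.1 - 72.0 + 200.9 = 34.8
Current account = (-1590.5) + 434.8 + 34.8 = -1120.9
(Excluded from the current account — financial account: purchases of foreign government bonds by domestic residents 302.6, acquisition of a foreign subsidiary by a resident firm (outward FDI) 262.1, foreign purchases of equities on the domestic stock exchange 456.7; capital account: debt forgiveness received from foreign official creditors 93.1.)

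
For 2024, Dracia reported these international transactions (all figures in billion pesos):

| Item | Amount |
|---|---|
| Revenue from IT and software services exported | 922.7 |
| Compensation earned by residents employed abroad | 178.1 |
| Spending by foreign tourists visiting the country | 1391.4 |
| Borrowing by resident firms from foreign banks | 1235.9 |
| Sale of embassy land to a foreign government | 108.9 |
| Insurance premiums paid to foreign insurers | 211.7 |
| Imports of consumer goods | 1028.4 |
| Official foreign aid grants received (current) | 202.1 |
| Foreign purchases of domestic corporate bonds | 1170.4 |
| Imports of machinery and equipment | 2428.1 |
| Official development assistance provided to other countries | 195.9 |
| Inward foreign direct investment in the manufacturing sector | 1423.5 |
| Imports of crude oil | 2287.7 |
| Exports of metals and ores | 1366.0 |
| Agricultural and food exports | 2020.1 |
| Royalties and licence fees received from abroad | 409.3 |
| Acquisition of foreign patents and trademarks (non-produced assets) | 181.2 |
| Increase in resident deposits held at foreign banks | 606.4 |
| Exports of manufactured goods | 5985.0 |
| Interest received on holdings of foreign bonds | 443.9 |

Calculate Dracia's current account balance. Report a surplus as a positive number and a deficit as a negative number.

Goods: 2020.1 - 1028.4 - 2428.1 + 5985.0 + 1366.0 - 2287.7 = 3626.9
Services: 922.7 + 1391.4 - 211.7 + 409.3 = 2511.7
Primary income: 443.9 + 178.1 = 622.0
Secondary income: -195.9 + 202.1 = 6.2
Current account = 3626.9 + 2511.7 + 622.0 + 6.2 = 6766.8
(Excluded from the current account — financial account: borrowing by resident firms from foreign banks 1235.9, foreign purchases of domestic corporate bonds 1170.4, inward foreign direct investment in the manufacturing sector 1423.5, increase in resident deposits held at foreign banks 606.4; capital account: sale of embassy land to a foreign government 108.9, acquisition of foreign patents and trademarks (non-produced assets) 181.2.)

6766.8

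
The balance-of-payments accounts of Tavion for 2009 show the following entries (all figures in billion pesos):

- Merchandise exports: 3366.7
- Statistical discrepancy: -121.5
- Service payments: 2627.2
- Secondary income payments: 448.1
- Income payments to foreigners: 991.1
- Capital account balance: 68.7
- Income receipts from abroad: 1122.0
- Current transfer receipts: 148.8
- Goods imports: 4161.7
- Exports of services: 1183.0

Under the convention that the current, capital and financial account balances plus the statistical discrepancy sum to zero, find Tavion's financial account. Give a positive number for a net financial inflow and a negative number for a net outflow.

Goods balance = 3366.7 - 4161.7 = -795.0
Services balance = 1183.0 - 2627.2 = -1444.2
Trade balance (goods + services) = -795.0 + (-1444.2) = -2239.2
Net primary income = 1122.0 - 991.1 = 130.9
Net secondary income = 148.8 - 448.1 = -299.3
Current account = -2239.2 + 130.9 + (-299.3) = -2407.6
Financial account = -(-2407.6 + 68.7 + (-121.5)) = 2460.4

2460.4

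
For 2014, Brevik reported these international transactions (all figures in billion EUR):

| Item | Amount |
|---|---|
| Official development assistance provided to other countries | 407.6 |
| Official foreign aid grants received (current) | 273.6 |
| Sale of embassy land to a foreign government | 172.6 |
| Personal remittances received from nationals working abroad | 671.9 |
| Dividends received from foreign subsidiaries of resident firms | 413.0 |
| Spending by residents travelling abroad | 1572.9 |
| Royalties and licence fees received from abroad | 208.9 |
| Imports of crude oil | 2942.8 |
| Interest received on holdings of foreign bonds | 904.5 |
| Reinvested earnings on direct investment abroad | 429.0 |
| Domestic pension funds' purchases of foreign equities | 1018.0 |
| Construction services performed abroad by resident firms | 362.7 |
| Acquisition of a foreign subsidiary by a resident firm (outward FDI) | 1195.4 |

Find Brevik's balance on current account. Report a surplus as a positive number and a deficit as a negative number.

Goods: -2942.8
Services: -1572.9 + 362.7 + 208.9 = -1001.3
Primary income: 429.0 + 413.0 + 904.5 = 1746.5
Secondary income: 273.6 + 671.9 - 407.6 = 537.9
Current account = (-2942.8) + (-1001.3) + 1746.5 + 537.9 = -1659.7
(Excluded from the current account — capital account: sale of embassy land to a foreign government 172.6; financial account: domestic pension funds' purchases of foreign equities 1018.0, acquisition of a foreign subsidiary by a resident firm (outward FDI) 1195.4.)

-1659.7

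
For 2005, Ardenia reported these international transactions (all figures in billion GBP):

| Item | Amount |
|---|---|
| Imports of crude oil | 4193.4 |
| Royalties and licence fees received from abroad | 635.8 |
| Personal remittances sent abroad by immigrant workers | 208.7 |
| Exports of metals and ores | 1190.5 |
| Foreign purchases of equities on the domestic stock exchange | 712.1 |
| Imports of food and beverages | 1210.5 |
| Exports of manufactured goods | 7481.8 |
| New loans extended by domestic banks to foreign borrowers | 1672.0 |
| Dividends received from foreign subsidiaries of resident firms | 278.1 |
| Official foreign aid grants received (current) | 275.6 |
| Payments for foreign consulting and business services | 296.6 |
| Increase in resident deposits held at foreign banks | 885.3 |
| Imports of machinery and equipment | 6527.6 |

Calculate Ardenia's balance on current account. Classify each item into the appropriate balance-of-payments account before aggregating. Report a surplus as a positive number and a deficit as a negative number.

Goods: 1190.5 - 4193.4 - 6527.6 - 1210.5 + 7481.8 = -3259.2
Services: -296.6 + 635.8 = 339.2
Primary income: 278.1
Secondary income: -208.7 + 275.6 = 66.9
Current account = (-3259.2) + 339.2 + 278.1 + 66.9 = -2575.0
(Excluded from the current account — financial account: foreign purchases of equities on the domestic stock exchange 712.1, new loans extended by domestic banks to foreign borrowers 1672.0, increase in resident deposits held at foreign banks 885.3.)

-2575.0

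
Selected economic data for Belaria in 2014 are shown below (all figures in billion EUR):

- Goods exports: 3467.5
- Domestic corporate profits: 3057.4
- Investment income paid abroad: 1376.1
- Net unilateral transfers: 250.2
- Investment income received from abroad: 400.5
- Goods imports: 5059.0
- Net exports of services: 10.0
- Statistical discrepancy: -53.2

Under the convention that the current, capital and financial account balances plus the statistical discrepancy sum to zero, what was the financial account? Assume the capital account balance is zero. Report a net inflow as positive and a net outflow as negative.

2360.1

Goods balance = 3467.5 - 5059.0 = -1591.5
Services balance = 10.0
Trade balance (goods + services) = -1591.5 + 10.0 = -1581.5
Net primary income = 400.5 - 1376.1 = -975.6
Net secondary income = 250.2
Current account = -1581.5 + (-975.6) + 250.2 = -2306.9
Financial account = -(-2306.9 + (-53.2)) = 2360.1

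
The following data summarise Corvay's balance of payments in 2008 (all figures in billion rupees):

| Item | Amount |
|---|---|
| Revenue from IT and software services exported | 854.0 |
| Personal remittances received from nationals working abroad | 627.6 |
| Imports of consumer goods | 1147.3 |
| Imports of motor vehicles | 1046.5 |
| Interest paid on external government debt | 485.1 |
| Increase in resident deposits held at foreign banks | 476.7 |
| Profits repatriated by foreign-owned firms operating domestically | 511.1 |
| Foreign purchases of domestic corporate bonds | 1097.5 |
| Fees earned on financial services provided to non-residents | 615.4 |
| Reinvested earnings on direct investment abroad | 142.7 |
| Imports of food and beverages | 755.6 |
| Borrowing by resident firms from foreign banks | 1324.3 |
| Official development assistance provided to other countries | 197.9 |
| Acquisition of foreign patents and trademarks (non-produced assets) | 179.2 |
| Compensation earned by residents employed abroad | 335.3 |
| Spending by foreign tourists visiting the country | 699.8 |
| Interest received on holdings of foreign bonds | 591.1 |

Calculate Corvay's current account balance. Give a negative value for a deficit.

Goods: -1046.5 - 755.6 - 1147.3 = -2949.4
Services: 854.0 + 699.8 + 615.4 = 2169.2
Primary income: -485.1 + 142.7 + 591.1 + 335.3 - 511.1 = 72.9
Secondary income: -197.9 + 627.6 = 429.7
Current account = (-2949.4) + 2169.2 + 72.9 + 429.7 = -277.6
(Excluded from the current account — financial account: increase in resident deposits held at foreign banks 476.7, foreign purchases of domestic corporate bonds 1097.5, borrowing by resident firms from foreign banks 1324.3; capital account: acquisition of foreign patents and trademarks (non-produced assets) 179.2.)

-277.6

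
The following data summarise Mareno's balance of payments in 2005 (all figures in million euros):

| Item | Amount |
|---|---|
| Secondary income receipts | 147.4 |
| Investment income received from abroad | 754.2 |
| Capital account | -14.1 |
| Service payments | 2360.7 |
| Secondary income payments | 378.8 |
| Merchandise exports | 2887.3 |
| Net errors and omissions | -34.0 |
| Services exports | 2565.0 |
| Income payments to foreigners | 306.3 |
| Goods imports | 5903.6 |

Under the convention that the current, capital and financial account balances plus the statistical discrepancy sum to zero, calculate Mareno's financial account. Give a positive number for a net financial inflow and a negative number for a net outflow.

2643.6

Goods balance = 2887.3 - 5903.6 = -3016.3
Services balance = 2565.0 - 2360.7 = 204.3
Trade balance (goods + services) = -3016.3 + 204.3 = -2812.0
Net primary income = 754.2 - 306.3 = 447.9
Net secondary income = 147.4 - 378.8 = -231.4
Current account = -2812.0 + 447.9 + (-231.4) = -2595.5
Financial account = -(-2595.5 + (-14.1) + (-34.0)) = 2643.6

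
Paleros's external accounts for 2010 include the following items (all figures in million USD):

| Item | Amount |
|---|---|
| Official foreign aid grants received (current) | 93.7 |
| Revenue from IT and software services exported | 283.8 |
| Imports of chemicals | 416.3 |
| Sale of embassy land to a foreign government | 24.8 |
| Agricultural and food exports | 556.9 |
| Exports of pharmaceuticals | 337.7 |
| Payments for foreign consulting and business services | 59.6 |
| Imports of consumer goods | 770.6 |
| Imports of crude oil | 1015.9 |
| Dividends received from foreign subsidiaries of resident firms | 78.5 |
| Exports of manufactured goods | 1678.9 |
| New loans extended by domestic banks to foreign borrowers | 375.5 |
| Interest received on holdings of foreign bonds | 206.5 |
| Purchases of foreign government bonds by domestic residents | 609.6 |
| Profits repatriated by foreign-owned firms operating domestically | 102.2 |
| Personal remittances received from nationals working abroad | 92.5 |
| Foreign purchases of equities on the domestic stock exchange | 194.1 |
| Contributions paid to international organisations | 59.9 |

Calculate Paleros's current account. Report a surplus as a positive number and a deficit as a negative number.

Goods: 556.9 + 1678.9 - 416.3 - 770.6 - 1015.9 + 337.7 = 370.7
Services: 283.8 - 59.6 = 224.2
Primary income: 78.5 + 206.5 - 102.2 = 182.8
Secondary income: -59.9 + 93.7 + 92.5 = 126.3
Current account = 370.7 + 224.2 + 182.8 + 126.3 = 904.0
(Excluded from the current account — capital account: sale of embassy land to a foreign government 24.8; financial account: new loans extended by domestic banks to foreign borrowers 375.5, purchases of foreign government bonds by domestic residents 609.6, foreign purchases of equities on the domestic stock exchange 194.1.)

904.0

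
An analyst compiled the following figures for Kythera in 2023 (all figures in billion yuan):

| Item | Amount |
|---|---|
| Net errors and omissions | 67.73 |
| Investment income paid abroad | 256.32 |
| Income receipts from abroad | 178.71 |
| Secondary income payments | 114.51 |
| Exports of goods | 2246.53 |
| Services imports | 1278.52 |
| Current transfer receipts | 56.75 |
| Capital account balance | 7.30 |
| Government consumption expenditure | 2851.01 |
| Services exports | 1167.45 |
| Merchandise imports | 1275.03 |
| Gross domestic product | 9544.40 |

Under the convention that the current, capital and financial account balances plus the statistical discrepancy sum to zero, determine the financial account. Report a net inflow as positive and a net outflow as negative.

Goods balance = 2246.53 - 1275.03 = 971.50
Services balance = 1167.45 - 1278.52 = -111.07
Trade balance (goods + services) = 971.50 + (-111.07) = 860.43
Net primary income = 178.71 - 256.32 = -77.61
Net secondary income = 56.75 - 114.51 = -57.76
Current account = 860.43 + (-77.61) + (-57.76) = 725.06
Financial account = -(725.06 + 7.30 + 67.73) = -800.09

-800.09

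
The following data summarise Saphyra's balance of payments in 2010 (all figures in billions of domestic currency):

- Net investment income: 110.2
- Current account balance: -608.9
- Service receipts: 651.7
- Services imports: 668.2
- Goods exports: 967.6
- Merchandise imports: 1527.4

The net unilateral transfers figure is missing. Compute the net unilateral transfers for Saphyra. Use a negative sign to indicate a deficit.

-142.8

Current account = goods balance + services balance + net primary income + net secondary income
Sum of the known components = -466.1
Net unilateral transfers = CA - (known components) = -608.9 - (-466.1) = -142.8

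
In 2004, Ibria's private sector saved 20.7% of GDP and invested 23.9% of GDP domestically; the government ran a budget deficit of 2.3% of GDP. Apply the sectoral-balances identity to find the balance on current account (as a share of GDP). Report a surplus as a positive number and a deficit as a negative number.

By the sectoral-balances identity, CA = (S_private - I) + (T - G).
Private balance = 20.7 - 23.9 = -3.2
Government balance (T - G) = -2.3
CA = -3.2 + (-2.3) = -5.5

-5.5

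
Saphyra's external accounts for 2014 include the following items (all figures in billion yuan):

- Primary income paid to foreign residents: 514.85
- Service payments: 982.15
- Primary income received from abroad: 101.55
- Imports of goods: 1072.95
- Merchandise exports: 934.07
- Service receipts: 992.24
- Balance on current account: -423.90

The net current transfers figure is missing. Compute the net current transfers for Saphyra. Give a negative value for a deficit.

118.19

Current account = goods balance + services balance + net primary income + net secondary income
Sum of the known components = -542.09
Net current transfers = CA - (known components) = -423.90 - (-542.09) = 118.19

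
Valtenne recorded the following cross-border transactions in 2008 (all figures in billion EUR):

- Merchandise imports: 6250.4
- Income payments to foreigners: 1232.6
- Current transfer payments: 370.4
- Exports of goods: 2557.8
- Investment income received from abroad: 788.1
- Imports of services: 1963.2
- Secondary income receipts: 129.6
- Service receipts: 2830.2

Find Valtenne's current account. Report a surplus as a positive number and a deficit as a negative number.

Goods balance = 2557.8 - 6250.4 = -3692.6
Services balance = 2830.2 - 1963.2 = 867.0
Trade balance (goods + services) = -3692.6 + 867.0 = -2825.6
Net primary income = 788.1 - 1232.6 = -444.5
Net secondary income = 129.6 - 370.4 = -240.8
Current account = -2825.6 + (-444.5) + (-240.8) = -3510.9

-3510.9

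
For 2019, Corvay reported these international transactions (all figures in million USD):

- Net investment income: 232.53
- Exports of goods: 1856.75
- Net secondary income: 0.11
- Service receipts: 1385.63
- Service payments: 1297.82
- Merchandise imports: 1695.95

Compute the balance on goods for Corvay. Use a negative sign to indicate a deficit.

160.80

Goods balance = 1856.75 - 1695.95 = 160.80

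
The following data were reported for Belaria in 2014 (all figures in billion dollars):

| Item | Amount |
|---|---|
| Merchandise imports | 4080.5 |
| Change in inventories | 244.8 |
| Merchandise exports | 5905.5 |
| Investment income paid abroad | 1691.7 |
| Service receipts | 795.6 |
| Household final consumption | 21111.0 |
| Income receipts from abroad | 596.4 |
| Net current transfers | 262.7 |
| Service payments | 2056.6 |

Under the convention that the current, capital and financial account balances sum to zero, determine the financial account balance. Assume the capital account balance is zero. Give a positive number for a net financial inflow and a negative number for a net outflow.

Goods balance = 5905.5 - 4080.5 = 1825.0
Services balance = 795.6 - 2056.6 = -1261.0
Trade balance (goods + services) = 1825.0 + (-1261.0) = 564.0
Net primary income = 596.4 - 1691.7 = -1095.3
Net secondary income = 262.7
Current account = 564.0 + (-1095.3) + 262.7 = -268.6
Financial account = -(-268.6) = 268.6

268.6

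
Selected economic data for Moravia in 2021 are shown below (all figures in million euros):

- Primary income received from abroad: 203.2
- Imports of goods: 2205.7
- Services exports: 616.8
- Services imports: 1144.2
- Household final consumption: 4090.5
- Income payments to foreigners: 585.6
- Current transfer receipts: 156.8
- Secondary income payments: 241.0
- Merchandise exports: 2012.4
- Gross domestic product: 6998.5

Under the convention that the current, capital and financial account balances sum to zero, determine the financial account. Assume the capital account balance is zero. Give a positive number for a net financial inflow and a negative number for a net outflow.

Goods balance = 2012.4 - 2205.7 = -193.3
Services balance = 616.8 - 1144.2 = -527.4
Trade balance (goods + services) = -193.3 + (-527.4) = -720.7
Net primary income = 203.2 - 585.6 = -382.4
Net secondary income = 156.8 - 241.0 = -84.2
Current account = -720.7 + (-382.4) + (-84.2) = -1187.3
Financial account = -(-1187.3) = 1187.3

1187.3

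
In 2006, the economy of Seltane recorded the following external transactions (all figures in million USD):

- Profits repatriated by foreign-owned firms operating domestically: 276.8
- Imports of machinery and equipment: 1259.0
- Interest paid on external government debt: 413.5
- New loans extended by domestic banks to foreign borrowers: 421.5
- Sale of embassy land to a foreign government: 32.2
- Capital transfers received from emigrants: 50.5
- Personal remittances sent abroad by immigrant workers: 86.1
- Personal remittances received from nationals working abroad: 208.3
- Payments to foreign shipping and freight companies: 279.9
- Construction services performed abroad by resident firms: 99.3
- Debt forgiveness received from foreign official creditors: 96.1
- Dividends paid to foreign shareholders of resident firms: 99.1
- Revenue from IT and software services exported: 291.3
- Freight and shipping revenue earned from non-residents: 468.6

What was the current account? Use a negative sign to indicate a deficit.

Goods: -1259.0
Services: 291.3 + 99.3 + 468.6 - 279.9 = 579.3
Primary income: -413.5 - 99.1 - 276.8 = -789.4
Secondary income: 208.3 - 86.1 = 122.2
Current account = (-1259.0) + 579.3 + (-789.4) + 122.2 = -1346.9
(Excluded from the current account — financial account: new loans extended by domestic banks to foreign borrowers 421.5; capital account: sale of embassy land to a foreign government 32.2, capital transfers received from emigrants 50.5, debt forgiveness received from foreign official creditors 96.1.)

-1346.9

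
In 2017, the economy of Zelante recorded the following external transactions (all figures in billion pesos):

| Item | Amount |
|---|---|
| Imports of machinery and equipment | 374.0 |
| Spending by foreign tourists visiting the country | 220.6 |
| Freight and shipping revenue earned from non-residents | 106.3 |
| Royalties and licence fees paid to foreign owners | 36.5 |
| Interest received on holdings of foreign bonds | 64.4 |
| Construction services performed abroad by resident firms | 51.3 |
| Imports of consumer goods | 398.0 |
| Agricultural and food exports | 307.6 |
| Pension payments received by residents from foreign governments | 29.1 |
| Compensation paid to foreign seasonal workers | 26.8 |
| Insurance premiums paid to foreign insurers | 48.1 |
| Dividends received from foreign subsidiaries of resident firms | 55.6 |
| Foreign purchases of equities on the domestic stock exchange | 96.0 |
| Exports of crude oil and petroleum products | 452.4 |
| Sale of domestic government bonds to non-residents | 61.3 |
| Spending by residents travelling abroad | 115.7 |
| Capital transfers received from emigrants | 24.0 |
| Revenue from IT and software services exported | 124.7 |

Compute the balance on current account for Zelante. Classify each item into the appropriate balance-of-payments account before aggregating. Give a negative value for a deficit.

412.9

Goods: 452.4 + 307.6 - 398.0 - 374.0 = -12.0
Services: 51.3 - 48.1 + 220.6 - 36.5 - 115.7 + 106.3 + 124.7 = 302.6
Primary income: -26.8 + 55.6 + 64.4 = 93.2
Secondary income: 29.1
Current account = (-12.0) + 302.6 + 93.2 + 29.1 = 412.9
(Excluded from the current account — financial account: foreign purchases of equities on the domestic stock exchange 96.0, sale of domestic government bonds to non-residents 61.3; capital account: capital transfers received from emigrants 24.0.)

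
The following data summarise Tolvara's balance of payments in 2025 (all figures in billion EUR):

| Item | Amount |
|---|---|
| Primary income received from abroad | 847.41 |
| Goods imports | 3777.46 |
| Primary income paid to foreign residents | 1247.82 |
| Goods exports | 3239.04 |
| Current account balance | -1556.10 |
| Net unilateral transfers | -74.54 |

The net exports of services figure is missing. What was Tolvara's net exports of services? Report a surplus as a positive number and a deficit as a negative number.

-542.73

Current account = goods balance + services balance + net primary income + net secondary income
Sum of the known components = -1013.37
Net exports of services = CA - (known components) = -1556.10 - (-1013.37) = -542.73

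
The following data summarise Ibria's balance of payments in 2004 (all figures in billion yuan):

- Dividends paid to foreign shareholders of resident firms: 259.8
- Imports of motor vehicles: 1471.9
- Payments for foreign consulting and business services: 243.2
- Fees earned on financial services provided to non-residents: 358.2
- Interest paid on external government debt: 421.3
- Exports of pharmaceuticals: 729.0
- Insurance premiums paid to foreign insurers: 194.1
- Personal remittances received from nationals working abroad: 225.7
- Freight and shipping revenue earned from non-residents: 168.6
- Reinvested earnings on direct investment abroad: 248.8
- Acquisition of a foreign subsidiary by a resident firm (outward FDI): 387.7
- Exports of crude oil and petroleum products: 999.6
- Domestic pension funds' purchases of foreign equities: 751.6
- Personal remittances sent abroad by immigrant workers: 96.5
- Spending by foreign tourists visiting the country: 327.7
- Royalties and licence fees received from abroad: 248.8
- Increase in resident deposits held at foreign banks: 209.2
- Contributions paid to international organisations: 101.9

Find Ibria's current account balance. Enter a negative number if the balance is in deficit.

Goods: 729.0 - 1471.9 + 999.6 = 256.7
Services: 358.2 + 248.8 + 168.6 + 327.7 - 243.2 - 194.1 = 666.0
Primary income: 248.8 - 421.3 - 259.8 = -432.3
Secondary income: 225.7 - 96.5 - 101.9 = 27.3
Current account = 256.7 + 666.0 + (-432.3) + 27.3 = 517.7
(Excluded from the current account — financial account: acquisition of a foreign subsidiary by a resident firm (outward FDI) 387.7, domestic pension funds' purchases of foreign equities 751.6, increase in resident deposits held at foreign banks 209.2.)

517.7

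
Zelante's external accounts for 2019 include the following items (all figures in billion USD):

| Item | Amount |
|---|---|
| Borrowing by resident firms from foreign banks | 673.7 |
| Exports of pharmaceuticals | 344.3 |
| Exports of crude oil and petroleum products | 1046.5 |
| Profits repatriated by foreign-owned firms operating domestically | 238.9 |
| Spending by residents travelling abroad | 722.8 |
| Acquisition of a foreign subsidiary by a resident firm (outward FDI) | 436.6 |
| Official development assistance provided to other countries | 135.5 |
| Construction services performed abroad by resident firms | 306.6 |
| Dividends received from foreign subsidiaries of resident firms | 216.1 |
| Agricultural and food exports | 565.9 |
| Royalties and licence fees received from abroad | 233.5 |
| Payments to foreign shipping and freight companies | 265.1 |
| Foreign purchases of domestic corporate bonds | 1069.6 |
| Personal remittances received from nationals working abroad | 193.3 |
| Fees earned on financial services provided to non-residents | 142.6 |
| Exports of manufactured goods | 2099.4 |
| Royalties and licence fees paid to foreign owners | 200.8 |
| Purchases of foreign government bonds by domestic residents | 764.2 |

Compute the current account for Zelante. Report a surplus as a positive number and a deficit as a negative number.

3585.1

Goods: 2099.4 + 1046.5 + 565.9 + 344.3 = 4056.1
Services: -722.8 + 233.5 + 142.6 + 306.6 - 200.8 - 265.1 = -506.0
Primary income: -238.9 + 216.1 = -22.8
Secondary income: 193.3 - 135.5 = 57.8
Current account = 4056.1 + (-506.0) + (-22.8) + 57.8 = 3585.1
(Excluded from the current account — financial account: borrowing by resident firms from foreign banks 673.7, acquisition of a foreign subsidiary by a resident firm (outward FDI) 436.6, foreign purchases of domestic corporate bonds 1069.6, purchases of foreign government bonds by domestic residents 764.2.)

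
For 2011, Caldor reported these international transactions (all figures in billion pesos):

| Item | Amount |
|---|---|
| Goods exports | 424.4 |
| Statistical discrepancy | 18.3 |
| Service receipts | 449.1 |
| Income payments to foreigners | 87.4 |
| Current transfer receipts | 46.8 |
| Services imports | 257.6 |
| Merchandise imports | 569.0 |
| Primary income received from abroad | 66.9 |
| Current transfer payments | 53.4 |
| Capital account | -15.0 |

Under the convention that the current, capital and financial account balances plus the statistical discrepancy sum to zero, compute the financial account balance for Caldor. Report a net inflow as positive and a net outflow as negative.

Goods balance = 424.4 - 569.0 = -144.6
Services balance = 449.1 - 257.6 = 191.5
Trade balance (goods + services) = -144.6 + 191.5 = 46.9
Net primary income = 66.9 - 87.4 = -20.5
Net secondary income = 46.8 - 53.4 = -6.6
Current account = 46.9 + (-20.5) + (-6.6) = 19.8
Financial account = -(19.8 + (-15.0) + 18.3) = -23.1

-23.1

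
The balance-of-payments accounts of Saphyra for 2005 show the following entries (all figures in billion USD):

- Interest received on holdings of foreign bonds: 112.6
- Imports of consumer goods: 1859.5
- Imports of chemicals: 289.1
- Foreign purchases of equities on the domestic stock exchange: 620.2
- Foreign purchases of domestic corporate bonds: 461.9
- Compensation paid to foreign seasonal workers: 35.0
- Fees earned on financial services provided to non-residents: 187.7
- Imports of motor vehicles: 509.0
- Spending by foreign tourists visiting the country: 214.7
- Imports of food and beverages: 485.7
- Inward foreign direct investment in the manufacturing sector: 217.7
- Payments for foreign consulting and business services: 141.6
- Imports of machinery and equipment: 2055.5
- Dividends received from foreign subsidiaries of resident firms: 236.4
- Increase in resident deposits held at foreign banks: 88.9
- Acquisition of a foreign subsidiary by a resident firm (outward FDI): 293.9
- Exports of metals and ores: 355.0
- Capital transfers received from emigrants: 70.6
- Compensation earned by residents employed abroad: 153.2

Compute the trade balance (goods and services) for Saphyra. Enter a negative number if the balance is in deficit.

Goods: -1859.5 - 289.1 - 2055.5 + 355.0 - 485.7 - 509.0 = -4843.8
Services: -141.6 + 187.7 + 214.7 = 260.8
Trade balance = -4843.8 + 260.8 = -4583.0
(Excluded from the trade balance — primary income: interest received on holdings of foreign bonds 112.6, compensation paid to foreign seasonal workers 35.0, dividends received from foreign subsidiaries of resident firms 236.4, compensation earned by residents employed abroad 153.2; financial account: foreign purchases of equities on the domestic stock exchange 620.2, foreign purchases of domestic corporate bonds 461.9, inward foreign direct investment in the manufacturing sector 217.7, increase in resident deposits held at foreign banks 88.9, acquisition of a foreign subsidiary by a resident firm (outward FDI) 293.9; capital account: capital transfers received from emigrants 70.6.)

-4583.0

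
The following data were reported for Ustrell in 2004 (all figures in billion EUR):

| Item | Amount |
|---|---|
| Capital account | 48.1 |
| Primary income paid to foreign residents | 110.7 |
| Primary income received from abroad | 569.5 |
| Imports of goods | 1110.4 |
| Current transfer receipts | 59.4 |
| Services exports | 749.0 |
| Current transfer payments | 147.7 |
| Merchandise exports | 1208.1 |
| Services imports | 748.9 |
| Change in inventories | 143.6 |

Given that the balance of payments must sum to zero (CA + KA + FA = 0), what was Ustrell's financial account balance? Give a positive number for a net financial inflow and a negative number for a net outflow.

Goods balance = 1208.1 - 1110.4 = 97.7
Services balance = 749.0 - 748.9 = 0.1
Trade balance (goods + services) = 97.7 + 0.1 = 97.8
Net primary income = 569.5 - 110.7 = 458.8
Net secondary income = 59.4 - 147.7 = -88.3
Current account = 97.8 + 458.8 + (-88.3) = 468.3
Financial account = -(468.3 + 48.1) = -516.4

-516.4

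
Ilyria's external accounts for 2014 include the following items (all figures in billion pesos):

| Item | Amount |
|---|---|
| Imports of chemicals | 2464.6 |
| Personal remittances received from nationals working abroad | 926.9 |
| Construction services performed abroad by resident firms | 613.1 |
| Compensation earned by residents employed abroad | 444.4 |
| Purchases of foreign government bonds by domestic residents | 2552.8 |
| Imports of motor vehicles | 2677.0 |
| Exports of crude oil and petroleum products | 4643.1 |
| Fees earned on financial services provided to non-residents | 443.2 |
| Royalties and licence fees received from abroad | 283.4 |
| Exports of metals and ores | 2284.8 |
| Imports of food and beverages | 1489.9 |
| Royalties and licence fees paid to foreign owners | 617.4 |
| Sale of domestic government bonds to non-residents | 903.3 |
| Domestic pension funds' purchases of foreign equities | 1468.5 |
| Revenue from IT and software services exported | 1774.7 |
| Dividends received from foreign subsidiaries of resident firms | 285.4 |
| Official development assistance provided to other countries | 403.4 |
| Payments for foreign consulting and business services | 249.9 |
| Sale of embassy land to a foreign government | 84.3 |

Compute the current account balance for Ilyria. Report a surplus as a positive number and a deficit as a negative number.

3796.8

Goods: -1489.9 + 4643.1 - 2677.0 - 2464.6 + 2284.8 = 296.4
Services: 283.4 + 443.2 - 617.4 + 1774.7 + 613.1 - 249.9 = 2247.1
Primary income: 285.4 + 444.4 = 729.8
Secondary income: -403.4 + 926.9 = 523.5
Current account = 296.4 + 2247.1 + 729.8 + 523.5 = 3796.8
(Excluded from the current account — financial account: purchases of foreign government bonds by domestic residents 2552.8, sale of domestic government bonds to non-residents 903.3, domestic pension funds' purchases of foreign equities 1468.5; capital account: sale of embassy land to a foreign government 84.3.)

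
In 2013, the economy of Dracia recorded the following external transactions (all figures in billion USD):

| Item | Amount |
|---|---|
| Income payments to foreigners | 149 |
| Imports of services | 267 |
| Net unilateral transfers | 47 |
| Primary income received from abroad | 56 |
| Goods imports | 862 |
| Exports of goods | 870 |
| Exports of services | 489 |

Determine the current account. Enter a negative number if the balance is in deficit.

Goods balance = 870 - 862 = 8
Services balance = 489 - 267 = 222
Trade balance (goods + services) = 8 + 222 = 230
Net primary income = 56 - 149 = -93
Net secondary income = 47
Current account = 230 + (-93) + 47 = 184

184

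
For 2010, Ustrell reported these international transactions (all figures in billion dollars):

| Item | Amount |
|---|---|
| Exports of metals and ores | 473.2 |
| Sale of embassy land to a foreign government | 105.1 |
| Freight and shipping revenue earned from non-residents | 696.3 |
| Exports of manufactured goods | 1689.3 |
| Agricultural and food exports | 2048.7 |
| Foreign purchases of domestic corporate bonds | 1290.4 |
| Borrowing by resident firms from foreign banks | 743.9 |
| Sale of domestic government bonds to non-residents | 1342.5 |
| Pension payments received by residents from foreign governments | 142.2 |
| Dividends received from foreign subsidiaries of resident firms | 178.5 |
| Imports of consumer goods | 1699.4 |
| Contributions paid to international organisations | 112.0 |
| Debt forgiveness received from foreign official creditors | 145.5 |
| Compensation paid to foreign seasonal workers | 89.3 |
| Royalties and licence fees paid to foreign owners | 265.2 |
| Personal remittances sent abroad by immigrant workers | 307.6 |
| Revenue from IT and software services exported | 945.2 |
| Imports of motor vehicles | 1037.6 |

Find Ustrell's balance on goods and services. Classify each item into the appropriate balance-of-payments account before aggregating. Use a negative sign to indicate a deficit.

Goods: 2048.7 - 1699.4 + 1689.3 - 1037.6 + 473.2 = 1474.2
Services: -265.2 + 696.3 + 945.2 = 1376.3
Trade balance = 1474.2 + 1376.3 = 2850.5
(Excluded from the trade balance — capital account: sale of embassy land to a foreign government 105.1, debt forgiveness received from foreign official creditors 145.5; financial account: foreign purchases of domestic corporate bonds 1290.4, borrowing by resident firms from foreign banks 743.9, sale of domestic government bonds to non-residents 1342.5; secondary income: pension payments received by residents from foreign governments 142.2, contributions paid to international organisations 112.0, personal remittances sent abroad by immigrant workers 307.6; primary income: dividends received from foreign subsidiaries of resident firms 178.5, compensation paid to foreign seasonal workers 89.3.)

2850.5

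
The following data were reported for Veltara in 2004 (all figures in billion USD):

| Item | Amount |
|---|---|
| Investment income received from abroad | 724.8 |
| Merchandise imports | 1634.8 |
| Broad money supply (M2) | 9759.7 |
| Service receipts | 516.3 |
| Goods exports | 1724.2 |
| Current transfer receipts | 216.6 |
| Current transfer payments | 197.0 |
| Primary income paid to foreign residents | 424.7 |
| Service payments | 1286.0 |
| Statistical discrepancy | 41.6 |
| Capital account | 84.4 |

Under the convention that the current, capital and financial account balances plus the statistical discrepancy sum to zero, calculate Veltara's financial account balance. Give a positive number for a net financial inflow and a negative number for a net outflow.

234.6

Goods balance = 1724.2 - 1634.8 = 89.4
Services balance = 516.3 - 1286.0 = -769.7
Trade balance (goods + services) = 89.4 + (-769.7) = -680.3
Net primary income = 724.8 - 424.7 = 300.1
Net secondary income = 216.6 - 197.0 = 19.6
Current account = -680.3 + 300.1 + 19.6 = -360.6
Financial account = -(-360.6 + 84.4 + 41.6) = 234.6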